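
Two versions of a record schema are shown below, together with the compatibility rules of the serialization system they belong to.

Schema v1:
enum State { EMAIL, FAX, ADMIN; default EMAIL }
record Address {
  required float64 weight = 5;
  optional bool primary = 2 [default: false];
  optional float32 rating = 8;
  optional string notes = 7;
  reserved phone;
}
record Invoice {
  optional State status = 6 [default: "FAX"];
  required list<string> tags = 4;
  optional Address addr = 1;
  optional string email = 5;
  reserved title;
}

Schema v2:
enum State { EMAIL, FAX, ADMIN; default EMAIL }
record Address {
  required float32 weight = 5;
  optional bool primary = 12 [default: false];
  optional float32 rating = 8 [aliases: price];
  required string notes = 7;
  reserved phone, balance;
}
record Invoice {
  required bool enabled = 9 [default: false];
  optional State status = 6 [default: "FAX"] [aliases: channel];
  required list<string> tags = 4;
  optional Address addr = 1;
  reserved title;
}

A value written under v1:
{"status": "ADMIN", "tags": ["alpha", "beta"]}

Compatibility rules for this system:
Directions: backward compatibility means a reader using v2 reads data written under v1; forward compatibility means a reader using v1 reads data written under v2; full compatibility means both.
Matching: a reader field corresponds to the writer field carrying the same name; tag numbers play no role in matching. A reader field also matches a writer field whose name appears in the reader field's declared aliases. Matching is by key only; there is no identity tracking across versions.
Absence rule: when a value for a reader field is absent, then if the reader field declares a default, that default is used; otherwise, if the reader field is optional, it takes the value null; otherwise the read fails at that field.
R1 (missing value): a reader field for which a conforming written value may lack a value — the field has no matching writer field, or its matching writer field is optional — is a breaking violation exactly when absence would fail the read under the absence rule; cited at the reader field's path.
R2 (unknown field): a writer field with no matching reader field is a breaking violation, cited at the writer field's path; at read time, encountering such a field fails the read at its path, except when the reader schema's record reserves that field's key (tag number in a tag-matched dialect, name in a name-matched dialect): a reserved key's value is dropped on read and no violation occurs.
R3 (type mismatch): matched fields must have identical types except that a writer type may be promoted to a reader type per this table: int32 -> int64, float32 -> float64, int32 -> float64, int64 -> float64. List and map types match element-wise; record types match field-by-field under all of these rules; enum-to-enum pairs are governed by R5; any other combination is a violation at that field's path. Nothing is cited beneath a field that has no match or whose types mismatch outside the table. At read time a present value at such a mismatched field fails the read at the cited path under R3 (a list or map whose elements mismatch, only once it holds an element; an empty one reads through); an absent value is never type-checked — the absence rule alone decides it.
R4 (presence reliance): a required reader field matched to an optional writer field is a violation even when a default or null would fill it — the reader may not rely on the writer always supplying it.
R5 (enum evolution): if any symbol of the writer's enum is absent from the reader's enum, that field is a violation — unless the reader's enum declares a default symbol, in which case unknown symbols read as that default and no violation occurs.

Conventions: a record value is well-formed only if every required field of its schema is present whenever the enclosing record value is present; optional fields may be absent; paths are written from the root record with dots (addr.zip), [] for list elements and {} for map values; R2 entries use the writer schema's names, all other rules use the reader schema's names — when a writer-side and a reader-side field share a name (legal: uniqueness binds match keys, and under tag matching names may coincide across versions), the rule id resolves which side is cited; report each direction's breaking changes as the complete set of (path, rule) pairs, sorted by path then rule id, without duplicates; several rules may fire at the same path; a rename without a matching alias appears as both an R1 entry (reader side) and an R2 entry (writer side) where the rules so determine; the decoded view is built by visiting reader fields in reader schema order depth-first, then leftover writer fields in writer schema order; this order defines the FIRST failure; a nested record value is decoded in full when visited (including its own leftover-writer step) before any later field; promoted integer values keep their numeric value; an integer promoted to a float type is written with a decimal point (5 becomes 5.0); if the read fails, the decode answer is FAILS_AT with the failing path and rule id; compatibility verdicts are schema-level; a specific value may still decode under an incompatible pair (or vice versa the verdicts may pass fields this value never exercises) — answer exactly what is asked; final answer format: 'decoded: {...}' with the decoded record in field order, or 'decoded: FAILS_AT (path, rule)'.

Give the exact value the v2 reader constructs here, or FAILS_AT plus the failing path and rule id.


the writer's type comes first in each Invoice pair
decode (reader v2):
  enabled := false (missing; default applied)
  status := "ADMIN"
  tags := ["alpha", "beta"]
  addr := null (missing; optional => null)
  => decoded: {"enabled": false, "status": "ADMIN", "tags": ["alpha", "beta"], "addr": null}
remaining Invoice differences; none change what is asked:
  field weight in record Address: type float64 changed to float32 -> affects the rule determinations only; this particular Invoice value decodes identically
  field notes in record Address: optional changed to required -> affects the rule determinations only; this particular Invoice value decodes identically
  field primary in record Address: tag 2 changed to 12 -> triggers nothing under the printed rules; the Invoice answer is the same either way

decoded: {"enabled": false, "status": "ADMIN", "tags": ["alpha", "beta"], "addr": null}


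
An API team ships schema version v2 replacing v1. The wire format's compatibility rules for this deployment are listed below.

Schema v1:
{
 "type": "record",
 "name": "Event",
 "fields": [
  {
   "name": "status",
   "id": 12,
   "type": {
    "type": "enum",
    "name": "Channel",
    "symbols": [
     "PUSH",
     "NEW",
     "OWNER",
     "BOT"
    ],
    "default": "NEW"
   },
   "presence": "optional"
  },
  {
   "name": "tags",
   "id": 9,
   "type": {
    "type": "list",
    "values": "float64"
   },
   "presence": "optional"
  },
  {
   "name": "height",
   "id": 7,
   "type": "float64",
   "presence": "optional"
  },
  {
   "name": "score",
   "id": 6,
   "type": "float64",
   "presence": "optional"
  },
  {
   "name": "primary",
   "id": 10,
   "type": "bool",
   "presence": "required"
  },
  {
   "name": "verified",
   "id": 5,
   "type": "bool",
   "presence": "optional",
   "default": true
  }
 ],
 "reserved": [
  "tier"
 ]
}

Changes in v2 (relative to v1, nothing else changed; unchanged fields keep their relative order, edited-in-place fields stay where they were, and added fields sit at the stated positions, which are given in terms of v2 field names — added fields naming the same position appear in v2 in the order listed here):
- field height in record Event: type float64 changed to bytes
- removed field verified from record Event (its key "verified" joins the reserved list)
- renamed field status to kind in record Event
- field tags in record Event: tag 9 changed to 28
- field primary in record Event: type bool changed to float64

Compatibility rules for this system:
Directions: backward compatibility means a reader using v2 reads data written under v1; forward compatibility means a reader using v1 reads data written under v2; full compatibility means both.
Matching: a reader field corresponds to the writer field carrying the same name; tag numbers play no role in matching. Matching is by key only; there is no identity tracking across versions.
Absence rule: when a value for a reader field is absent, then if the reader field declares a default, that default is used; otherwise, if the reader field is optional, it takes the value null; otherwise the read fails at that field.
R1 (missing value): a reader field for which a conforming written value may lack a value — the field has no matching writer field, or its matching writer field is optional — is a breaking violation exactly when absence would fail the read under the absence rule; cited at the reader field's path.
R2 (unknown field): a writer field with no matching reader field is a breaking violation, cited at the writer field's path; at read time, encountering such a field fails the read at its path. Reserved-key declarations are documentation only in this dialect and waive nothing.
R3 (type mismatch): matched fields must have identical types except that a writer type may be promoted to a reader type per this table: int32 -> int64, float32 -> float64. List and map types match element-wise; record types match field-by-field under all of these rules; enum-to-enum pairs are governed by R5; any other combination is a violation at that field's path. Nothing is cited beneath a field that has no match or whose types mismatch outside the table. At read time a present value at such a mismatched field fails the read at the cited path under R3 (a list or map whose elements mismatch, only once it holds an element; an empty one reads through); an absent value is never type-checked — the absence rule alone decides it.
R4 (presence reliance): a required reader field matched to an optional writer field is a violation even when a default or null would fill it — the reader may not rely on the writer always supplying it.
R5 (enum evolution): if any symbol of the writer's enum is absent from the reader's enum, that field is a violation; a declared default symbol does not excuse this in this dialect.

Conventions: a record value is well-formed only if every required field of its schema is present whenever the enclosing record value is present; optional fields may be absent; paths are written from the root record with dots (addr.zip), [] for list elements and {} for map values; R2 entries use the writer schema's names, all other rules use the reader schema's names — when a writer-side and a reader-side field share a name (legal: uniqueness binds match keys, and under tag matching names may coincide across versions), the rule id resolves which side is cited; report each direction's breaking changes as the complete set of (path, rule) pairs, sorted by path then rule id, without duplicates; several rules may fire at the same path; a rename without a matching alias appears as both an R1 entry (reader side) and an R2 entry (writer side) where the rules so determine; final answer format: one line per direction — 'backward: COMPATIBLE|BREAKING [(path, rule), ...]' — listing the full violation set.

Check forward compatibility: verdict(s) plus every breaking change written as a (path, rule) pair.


forward: BREAKING [(height, R3), (kind, R2), (primary, R3)]

arrows below run writer -> reader for Event
forward on Event — v1 reading data written by v2:
  status: no writer-side match
  writer optional, list<float64> -> list<float64>: reader tags maps from writer tags
  writer optional, bytes -> float64: reader height maps from writer height
  writer optional, float64 -> float64: reader score maps from writer score
  writer required, float64 -> bool: reader primary maps from writer primary
  verified: no writer-side match
  writer kind: unknown to reader
  breaking: (height, R3)
  breaking: (kind, R2)
  breaking: (primary, R3)
  forward on Event therefore BREAKING (3)
the rest of the Event diff is inert for this question:
  removed field verified from record Event (its key "verified" joins the reserved list) -> affects backward compatibility only, which is not asked
  field tags in record Event: tag 9 changed to 28 -> no rule fires on it in Event's dialect; the asked verdict holds


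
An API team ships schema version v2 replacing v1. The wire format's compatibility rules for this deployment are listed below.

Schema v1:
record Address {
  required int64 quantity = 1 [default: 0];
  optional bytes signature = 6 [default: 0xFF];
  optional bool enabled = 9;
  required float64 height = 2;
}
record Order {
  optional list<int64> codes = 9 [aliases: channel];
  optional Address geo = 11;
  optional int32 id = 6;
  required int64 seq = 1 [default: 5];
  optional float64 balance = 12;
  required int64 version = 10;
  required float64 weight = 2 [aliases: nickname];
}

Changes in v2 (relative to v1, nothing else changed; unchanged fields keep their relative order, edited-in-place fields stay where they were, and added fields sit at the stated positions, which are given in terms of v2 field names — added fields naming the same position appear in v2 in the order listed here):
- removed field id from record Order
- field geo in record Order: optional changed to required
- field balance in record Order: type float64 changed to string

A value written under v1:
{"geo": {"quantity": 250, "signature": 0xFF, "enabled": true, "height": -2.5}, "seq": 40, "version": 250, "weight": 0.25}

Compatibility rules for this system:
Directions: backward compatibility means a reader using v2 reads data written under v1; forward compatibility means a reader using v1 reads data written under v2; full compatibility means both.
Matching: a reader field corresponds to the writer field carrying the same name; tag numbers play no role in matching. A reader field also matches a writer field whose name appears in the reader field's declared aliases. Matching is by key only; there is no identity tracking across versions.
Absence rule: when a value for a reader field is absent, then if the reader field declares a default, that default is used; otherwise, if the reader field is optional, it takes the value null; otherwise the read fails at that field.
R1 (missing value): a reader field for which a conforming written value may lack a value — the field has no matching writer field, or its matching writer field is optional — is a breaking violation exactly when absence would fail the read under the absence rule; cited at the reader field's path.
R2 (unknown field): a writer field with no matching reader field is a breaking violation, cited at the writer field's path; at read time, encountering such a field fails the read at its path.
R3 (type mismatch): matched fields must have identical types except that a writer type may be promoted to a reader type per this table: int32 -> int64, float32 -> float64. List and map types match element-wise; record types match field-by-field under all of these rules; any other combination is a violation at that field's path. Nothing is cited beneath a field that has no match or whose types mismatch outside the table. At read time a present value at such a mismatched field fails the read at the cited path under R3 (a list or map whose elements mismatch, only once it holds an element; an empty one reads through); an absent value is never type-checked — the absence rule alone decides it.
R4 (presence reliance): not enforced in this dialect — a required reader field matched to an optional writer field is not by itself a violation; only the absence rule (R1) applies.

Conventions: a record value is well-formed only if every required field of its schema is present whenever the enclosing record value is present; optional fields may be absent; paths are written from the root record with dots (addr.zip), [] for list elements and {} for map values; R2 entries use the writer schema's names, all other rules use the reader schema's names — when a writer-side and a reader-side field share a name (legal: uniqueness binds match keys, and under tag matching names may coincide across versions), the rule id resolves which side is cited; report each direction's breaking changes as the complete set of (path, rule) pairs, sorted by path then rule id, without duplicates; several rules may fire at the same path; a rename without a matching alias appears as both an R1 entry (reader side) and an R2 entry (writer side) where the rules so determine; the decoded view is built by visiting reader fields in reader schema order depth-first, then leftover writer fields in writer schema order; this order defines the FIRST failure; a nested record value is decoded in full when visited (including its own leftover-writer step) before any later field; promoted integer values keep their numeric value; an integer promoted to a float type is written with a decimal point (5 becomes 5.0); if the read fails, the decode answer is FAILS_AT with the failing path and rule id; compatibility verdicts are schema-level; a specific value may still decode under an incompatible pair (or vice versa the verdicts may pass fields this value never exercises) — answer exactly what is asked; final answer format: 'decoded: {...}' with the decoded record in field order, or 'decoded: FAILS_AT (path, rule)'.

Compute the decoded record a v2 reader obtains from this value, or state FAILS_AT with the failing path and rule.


each type pair in Order: writer, then reader
decoding the Order value with the v2 reader:
  codes := null (not supplied -> null)
  geo.quantity := 250
  geo.signature := 0xFF
  geo.enabled := true
  geo.height := -2.5
  seq := 40
  balance := null (not supplied -> null)
  version := 250
  weight := 0.25
  => decoded: {"codes": null, "geo": {"quantity": 250, "signature": 0xFF, "enabled": true, "height": -2.5}, "seq": 40, "balance": null, "version": 250, "weight": 0.25}
remaining Order differences; none change what is asked:
  field geo in record Order: optional changed to required -> matters for Order compatibility verdicts, not for this value's decode
  field balance in record Order: type float64 changed to string -> matters for Order compatibility verdicts, not for this value's decode

decoded: {"codes": null, "geo": {"quantity": 250, "signature": 0xFF, "enabled": true, "height": -2.5}, "seq": 40, "balance": null, "version": 250, "weight": 0.25}


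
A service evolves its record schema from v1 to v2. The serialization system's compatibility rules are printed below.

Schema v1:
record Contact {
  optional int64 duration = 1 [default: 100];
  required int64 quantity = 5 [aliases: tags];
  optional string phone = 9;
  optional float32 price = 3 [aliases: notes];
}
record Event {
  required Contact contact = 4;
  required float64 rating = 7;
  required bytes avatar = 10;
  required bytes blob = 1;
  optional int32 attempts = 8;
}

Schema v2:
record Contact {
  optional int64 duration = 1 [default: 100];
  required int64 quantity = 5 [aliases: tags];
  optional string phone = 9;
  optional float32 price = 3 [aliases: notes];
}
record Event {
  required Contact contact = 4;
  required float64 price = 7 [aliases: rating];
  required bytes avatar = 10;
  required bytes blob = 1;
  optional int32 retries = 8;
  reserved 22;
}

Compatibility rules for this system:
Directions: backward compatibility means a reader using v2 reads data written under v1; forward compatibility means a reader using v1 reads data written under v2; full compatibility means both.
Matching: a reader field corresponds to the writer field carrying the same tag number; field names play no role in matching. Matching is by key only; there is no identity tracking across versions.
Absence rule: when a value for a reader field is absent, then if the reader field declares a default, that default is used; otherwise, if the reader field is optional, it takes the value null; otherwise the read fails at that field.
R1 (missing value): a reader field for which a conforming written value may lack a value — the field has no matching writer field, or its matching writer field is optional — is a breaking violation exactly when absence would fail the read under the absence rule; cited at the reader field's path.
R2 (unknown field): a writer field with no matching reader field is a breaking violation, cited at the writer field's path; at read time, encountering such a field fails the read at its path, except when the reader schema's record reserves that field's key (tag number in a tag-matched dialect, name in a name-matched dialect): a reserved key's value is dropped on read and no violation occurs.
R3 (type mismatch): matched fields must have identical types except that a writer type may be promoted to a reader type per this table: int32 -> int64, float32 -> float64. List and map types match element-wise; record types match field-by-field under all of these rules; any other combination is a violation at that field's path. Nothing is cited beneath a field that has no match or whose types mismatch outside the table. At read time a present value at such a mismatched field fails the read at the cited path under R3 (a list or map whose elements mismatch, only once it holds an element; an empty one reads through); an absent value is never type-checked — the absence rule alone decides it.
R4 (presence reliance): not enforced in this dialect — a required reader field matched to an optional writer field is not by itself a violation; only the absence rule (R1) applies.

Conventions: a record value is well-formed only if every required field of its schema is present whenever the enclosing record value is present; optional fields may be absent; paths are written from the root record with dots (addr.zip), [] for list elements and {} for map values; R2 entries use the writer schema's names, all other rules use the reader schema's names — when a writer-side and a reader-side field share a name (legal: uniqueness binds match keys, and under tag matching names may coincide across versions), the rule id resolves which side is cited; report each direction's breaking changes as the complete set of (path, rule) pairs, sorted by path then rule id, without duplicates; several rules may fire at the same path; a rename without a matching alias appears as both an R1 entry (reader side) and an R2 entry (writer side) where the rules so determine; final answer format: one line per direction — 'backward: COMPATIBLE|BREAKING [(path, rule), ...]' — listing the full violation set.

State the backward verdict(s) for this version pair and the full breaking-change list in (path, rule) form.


backward: COMPATIBLE []

in Event below, arrows point writer -> reader
backward pass over Event, reader schema v2, writer schema v1:
  writer required, Contact -> Contact: reader contact maps from writer contact
  writer required, float64 -> float64: reader price maps from writer rating
  writer required, bytes -> bytes: reader avatar maps from writer avatar
  writer required, bytes -> bytes: reader blob maps from writer blob
  writer optional, int32 -> int32: reader retries maps from writer attempts
  writer optional, int64 -> int64: reader contact.duration maps from writer contact.duration
  writer required, int64 -> int64: reader contact.quantity maps from writer contact.quantity
  writer optional, string -> string: reader contact.phone maps from writer contact.phone
  writer optional, float32 -> float32: reader contact.price maps from writer contact.price
  nothing fires on Event: backward is COMPATIBLE
the rest of the Event diff is inert for this question:
  renamed field attempts to retries in record Event -> no rule fires on it in Event's dialect; the asked verdict holds
  renamed field rating to price in record Event (alias rating declared on the renamed field) -> no rule fires on it in Event's dialect; the asked verdict holds


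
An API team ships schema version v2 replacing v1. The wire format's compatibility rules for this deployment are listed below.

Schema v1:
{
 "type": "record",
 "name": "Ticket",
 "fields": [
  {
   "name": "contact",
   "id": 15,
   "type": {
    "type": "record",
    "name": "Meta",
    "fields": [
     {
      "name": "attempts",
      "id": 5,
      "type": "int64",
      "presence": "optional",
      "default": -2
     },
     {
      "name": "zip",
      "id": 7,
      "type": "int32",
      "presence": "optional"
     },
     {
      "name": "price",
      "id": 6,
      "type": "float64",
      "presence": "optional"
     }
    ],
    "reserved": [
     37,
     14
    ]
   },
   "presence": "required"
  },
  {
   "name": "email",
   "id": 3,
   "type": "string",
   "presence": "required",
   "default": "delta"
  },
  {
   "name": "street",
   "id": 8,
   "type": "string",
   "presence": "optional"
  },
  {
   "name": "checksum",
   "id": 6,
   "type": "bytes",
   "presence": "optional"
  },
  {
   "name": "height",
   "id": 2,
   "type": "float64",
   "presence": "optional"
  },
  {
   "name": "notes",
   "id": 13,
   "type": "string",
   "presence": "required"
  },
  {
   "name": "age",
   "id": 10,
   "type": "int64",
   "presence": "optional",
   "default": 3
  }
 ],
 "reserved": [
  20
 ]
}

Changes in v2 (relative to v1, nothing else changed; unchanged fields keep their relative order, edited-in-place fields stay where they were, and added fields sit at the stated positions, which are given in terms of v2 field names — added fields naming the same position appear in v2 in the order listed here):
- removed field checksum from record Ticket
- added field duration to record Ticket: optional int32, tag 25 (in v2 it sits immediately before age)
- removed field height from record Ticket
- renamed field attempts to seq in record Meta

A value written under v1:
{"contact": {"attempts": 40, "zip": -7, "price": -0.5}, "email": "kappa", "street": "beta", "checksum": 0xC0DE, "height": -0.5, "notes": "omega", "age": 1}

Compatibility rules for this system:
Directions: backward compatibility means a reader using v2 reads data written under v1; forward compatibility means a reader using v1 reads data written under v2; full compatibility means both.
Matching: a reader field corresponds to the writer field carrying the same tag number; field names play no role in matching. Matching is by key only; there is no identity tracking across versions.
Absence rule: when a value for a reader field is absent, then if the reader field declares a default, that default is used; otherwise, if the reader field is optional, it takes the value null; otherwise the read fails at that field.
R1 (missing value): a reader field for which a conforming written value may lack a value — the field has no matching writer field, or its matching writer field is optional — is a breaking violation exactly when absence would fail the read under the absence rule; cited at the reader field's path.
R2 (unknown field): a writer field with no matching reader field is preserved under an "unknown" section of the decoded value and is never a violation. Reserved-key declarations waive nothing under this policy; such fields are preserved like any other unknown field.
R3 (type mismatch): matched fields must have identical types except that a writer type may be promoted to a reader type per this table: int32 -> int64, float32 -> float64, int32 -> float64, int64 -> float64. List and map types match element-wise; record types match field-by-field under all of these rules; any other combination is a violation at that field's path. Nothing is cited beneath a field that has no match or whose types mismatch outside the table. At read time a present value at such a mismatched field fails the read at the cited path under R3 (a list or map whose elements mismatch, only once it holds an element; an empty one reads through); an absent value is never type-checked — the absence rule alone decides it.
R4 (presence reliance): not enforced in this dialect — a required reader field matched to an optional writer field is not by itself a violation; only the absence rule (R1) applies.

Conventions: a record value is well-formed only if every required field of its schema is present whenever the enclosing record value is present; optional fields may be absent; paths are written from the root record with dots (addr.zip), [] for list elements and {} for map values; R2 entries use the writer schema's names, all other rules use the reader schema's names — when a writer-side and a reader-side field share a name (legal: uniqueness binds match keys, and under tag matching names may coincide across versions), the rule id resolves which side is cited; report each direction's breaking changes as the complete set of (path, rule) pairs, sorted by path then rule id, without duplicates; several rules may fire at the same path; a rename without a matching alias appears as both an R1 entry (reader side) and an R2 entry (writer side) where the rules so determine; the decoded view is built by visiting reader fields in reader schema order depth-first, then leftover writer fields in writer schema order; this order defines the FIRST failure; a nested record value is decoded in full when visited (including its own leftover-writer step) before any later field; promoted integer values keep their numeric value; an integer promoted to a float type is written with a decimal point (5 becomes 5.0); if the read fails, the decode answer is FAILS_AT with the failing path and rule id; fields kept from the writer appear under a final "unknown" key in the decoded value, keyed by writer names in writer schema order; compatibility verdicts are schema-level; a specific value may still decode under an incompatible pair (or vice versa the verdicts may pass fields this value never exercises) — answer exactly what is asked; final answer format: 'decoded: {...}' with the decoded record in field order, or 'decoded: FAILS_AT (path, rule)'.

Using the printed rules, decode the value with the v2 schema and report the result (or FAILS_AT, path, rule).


decoded: {"contact": {"seq": 40, "zip": -7, "price": -0.5}, "email": "kappa", "street": "beta", "notes": "omega", "duration": null, "age": 1, "unknown": {"checksum": 0xC0DE, "height": -0.5}}

the writer's type comes first in each Ticket pair
decoding the Ticket value with the v2 reader:
  contact.seq := 40 (from writer attempts)
  contact.zip := -7
  contact.price := -0.5
  email := "kappa"
  street := "beta"
  notes := "omega"
  duration := null (not supplied -> null)
  age := 1
  writer checksum: kept under "unknown"
  writer height: kept under "unknown"
  => decoded: {"contact": {"seq": 40, "zip": -7, "price": -0.5}, "email": "kappa", "street": "beta", "notes": "omega", "duration": null, "age": 1, "unknown": {"checksum": 0xC0DE, "height": -0.5}}


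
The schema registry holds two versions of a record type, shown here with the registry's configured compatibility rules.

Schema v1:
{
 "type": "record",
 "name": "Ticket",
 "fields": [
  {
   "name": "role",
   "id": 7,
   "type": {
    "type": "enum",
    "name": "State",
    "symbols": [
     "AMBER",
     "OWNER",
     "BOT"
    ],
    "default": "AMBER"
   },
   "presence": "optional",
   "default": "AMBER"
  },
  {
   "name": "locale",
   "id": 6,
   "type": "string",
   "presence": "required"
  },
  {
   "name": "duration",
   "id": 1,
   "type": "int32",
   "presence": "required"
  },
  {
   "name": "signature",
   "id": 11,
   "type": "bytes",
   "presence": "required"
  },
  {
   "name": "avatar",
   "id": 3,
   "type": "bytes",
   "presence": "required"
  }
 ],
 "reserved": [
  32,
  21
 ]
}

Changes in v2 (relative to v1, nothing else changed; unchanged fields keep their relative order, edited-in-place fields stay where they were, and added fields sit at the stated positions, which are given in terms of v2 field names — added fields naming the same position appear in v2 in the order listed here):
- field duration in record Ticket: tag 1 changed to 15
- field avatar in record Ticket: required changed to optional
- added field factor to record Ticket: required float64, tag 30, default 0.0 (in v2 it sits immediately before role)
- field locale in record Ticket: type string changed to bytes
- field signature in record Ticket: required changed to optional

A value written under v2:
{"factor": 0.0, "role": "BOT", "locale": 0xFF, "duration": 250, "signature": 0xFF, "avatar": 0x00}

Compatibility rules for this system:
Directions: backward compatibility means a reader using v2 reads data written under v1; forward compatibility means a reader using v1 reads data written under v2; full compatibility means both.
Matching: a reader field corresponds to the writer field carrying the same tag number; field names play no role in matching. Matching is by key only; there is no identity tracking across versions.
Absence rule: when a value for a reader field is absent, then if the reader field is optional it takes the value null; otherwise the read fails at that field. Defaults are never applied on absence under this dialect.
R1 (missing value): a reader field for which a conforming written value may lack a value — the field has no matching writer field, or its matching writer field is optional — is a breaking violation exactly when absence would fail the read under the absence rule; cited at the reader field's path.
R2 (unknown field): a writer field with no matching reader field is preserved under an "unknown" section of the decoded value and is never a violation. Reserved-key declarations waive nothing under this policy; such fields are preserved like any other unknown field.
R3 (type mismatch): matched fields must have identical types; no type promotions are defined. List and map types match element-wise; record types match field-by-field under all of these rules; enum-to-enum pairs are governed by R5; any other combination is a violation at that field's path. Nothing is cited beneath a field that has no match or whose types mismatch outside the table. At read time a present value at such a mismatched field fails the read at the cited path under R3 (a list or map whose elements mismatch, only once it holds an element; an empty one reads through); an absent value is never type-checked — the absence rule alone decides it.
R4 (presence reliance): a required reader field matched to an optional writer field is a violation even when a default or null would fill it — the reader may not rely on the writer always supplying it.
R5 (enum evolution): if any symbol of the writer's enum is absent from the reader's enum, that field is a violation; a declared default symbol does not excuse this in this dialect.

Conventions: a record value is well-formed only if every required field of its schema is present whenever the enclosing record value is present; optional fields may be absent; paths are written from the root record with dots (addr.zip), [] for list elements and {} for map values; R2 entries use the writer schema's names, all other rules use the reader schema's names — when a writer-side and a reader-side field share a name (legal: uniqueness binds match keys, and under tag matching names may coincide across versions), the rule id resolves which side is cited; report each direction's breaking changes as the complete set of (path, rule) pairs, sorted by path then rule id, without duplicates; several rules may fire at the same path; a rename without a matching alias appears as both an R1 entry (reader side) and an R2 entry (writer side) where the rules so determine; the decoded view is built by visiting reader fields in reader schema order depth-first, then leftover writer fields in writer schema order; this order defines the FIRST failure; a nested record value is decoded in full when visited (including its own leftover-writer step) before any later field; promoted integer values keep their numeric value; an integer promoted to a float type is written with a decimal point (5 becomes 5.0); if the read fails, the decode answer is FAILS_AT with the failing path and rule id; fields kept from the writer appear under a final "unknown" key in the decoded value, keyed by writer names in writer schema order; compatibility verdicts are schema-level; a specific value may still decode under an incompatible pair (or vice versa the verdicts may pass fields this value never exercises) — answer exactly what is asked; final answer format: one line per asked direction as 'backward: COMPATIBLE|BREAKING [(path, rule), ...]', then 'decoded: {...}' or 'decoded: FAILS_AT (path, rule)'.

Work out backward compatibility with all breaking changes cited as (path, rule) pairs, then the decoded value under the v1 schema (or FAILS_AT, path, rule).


each type pair in Ticket: writer, then reader
checking backward for Ticket: reader v2 against writer v1:
  factor has no writer counterpart
  State -> State, writer optional: role aligns to role
  string -> bytes, writer required: locale aligns to locale
  duration has no writer counterpart
  bytes -> bytes, writer required: signature aligns to signature
  bytes -> bytes, writer required: avatar aligns to avatar
  writer field duration has no reader counterpart
  R1 fires at duration
  R1 fires at factor
  R3 fires at locale
  => backward verdict for Ticket: BREAKING, 3 violation(s)
decoding the Ticket value with the v1 reader:
  role := "BOT"
  read fails at locale under R3
  => FAILS_AT (locale, R3)
remaining Ticket differences; none change what is asked:
  field avatar in record Ticket: required changed to optional -> affects forward compatibility only, which is not asked
  field signature in record Ticket: required changed to optional -> affects forward compatibility only, which is not asked

backward: BREAKING [(duration, R1), (factor, R1), (locale, R3)]; decoded: FAILS_AT (locale, R3)


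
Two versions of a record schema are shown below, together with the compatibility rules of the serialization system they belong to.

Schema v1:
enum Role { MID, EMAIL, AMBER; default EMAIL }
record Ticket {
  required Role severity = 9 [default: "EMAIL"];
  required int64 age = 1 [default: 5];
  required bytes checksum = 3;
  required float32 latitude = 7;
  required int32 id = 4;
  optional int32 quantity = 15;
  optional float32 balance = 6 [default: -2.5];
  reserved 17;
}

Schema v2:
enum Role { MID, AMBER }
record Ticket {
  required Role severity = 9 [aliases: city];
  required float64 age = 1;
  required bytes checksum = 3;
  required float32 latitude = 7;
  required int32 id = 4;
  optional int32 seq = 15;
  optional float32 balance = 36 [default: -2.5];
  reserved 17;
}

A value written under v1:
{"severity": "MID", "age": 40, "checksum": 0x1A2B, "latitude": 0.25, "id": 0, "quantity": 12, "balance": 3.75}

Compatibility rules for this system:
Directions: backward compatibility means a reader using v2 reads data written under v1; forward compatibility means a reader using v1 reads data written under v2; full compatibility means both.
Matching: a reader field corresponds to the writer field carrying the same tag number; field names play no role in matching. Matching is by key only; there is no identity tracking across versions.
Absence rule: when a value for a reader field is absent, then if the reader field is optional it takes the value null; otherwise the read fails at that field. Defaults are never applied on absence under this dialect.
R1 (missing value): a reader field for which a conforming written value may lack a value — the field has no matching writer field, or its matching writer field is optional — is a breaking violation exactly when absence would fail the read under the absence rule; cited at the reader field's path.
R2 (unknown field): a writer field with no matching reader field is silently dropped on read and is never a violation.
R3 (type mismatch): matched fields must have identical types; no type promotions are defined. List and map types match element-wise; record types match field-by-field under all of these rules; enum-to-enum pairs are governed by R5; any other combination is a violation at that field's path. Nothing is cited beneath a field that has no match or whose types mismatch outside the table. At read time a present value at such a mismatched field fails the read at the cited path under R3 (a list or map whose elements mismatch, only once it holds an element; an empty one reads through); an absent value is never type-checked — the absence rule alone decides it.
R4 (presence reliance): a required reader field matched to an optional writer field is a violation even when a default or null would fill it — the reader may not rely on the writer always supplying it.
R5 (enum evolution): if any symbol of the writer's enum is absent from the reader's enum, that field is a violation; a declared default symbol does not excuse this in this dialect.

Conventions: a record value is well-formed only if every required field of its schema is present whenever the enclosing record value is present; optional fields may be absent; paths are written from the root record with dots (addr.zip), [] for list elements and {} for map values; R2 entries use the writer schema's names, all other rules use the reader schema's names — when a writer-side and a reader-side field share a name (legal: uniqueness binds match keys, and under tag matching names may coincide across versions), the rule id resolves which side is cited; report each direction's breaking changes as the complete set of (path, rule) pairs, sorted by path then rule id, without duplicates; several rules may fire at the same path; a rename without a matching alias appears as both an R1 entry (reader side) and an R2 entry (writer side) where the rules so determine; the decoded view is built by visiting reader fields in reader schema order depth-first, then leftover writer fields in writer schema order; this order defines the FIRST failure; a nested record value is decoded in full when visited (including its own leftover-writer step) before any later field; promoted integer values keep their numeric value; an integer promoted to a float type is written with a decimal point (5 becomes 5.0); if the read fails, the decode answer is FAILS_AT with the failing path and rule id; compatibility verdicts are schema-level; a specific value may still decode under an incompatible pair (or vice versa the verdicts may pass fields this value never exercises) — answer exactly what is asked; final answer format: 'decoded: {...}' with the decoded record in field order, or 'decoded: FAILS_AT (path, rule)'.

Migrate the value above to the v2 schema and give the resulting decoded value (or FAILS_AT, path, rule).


decoded: FAILS_AT (age, R3)

arrows below run writer -> reader for Ticket
decode walk for Ticket under reader schema v2:
  severity := "MID"
  read fails at age under R3
  => FAILS_AT (age, R3)
remaining Ticket differences; none change what is asked:
  renamed field quantity to seq in record Ticket -> no rule fires on it and the decoded Ticket view is identical with or without it
  enum Role (field severity in record Ticket): symbol EMAIL removed (it was the default; the default is cleared) (the field default referencing it is cleared) -> a verdict-level change on Ticket — the shown value reads the same
  field balance in record Ticket: tag 6 changed to 36 -> no rule fires on it and the decoded Ticket view is identical with or without it
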